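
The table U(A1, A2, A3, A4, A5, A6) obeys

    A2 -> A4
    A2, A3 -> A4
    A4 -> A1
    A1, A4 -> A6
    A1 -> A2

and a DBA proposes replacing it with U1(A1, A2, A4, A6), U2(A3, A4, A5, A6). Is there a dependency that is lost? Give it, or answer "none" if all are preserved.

none

A2 → A4 lies within U1.
A2, A3 → A4: restricted closure across fragments reaches A4.
A4 → A1 lies within U1.
A1, A4 → A6 lies within U1.
A1 → A2 lies within U1.
Every dependency is enforceable on the fragments, so the decomposition is dependency-preserving.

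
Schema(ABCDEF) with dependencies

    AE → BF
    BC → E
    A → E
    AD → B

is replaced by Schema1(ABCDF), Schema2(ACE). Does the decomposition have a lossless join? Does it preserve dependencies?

Lossless test: (AC)⁺ = {ABCEF}, which contains all of one fragment — lossless.
Dependency preservation: the restricted closure of {BC} across the fragments never reaches {E}, so BC → E cannot be enforced without a join — not preserved.

lossless but not dependency-preserving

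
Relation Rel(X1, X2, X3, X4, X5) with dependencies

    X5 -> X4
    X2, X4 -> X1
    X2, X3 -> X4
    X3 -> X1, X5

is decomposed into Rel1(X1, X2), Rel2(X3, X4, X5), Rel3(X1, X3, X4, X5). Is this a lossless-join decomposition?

No

Chase test. Columns are X1, X2, X3, X4, X5; row i has aⱼ where attribute j ∈ Reli, else bᵢⱼ.
Initial tableau (one row per fragment):
  row 1: a1 a2 b13 b14 b15
  row 2: b21 b22 a3 a4 a5
  row 3: a1 b32 a3 a4 a5
Rows 2 and 3 agree on X3; apply X3→X1, X5 and equate their X1, X5 entries.
No row becomes fully distinguished — the join is lossy.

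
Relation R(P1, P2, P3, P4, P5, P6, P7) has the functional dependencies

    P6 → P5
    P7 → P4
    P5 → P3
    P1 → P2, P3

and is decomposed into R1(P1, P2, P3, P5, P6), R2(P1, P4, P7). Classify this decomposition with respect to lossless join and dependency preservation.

lossy but dependency-preserving

Lossless test: (P1)⁺ = {P1, P2, P3}, which is a superkey of neither fragment — lossy.
Dependency preservation: every FD's attributes lie within a single fragment, so each can be enforced locally — preserved.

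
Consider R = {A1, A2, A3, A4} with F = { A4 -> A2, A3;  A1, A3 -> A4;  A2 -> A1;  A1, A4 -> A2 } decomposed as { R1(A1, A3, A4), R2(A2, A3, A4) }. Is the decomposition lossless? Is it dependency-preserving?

lossless but not dependency-preserving

Lossless test: (A3, A4)⁺ = {A1, A2, A3, A4}, which contains all of one fragment — lossless.
Dependency preservation: the restricted closure of {A2} across the fragments never reaches {A1}, so A2 → A1 cannot be enforced without a join — not preserved.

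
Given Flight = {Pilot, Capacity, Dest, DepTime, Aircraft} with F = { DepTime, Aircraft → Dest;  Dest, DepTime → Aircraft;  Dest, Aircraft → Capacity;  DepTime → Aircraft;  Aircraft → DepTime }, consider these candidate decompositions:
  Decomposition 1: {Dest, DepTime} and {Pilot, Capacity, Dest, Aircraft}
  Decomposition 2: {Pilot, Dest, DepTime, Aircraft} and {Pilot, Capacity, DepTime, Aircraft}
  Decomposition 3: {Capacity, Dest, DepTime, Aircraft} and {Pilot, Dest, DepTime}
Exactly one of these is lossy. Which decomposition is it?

Decomposition 1: common = {Dest}, closure = {Dest} → lossy.
Decomposition 2: common = {Pilot, DepTime, Aircraft}, closure = {Pilot, Capacity, Dest, DepTime, Aircraft} → lossless.
Decomposition 3: common = {Dest, DepTime}, closure = {Capacity, Dest, DepTime, Aircraft} → lossless.

Decomposition 1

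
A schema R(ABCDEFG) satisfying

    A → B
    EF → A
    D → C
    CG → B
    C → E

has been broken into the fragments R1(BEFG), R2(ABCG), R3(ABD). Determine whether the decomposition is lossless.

Chase test. Columns are ABCDEFG; row i has aⱼ where attribute j ∈ Ri, else bᵢⱼ.
Initial tableau (one row per fragment):
  row 1: b11 a2 b13 b14 a5 a6 a7
  row 2: a1 a2 a3 b24 b25 b26 a7
  row 3: a1 a2 b33 a4 b35 b36 b37
No row becomes fully distinguished — the join is lossy.

No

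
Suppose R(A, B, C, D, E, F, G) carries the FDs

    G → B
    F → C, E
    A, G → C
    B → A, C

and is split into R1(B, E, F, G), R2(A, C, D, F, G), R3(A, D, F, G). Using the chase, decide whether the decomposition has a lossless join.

Chase test. Columns are A, B, C, D, E, F, G; row i has aⱼ where attribute j ∈ Ri, else bᵢⱼ.
Initial tableau (one row per fragment):
  row 1: b11 a2 b13 b14 a5 a6 a7
  row 2: a1 b22 a3 a4 b25 a6 a7
  row 3: a1 b32 b33 a4 b35 a6 a7
Rows 1 and 2 agree on G; apply G→B and equate their B entries.
Rows 1 and 3 agree on G; apply G→B and equate their B entries.
Rows 1 and 2 agree on F; apply F→C, E and equate their C, E entries.
Rows 1 and 3 agree on F; apply F→C, E and equate their C, E entries.
Rows 1 and 2 agree on B; apply B→A, C and equate their A, C entries.
Row 2 is now all distinguished symbols — the join is lossless.

Yes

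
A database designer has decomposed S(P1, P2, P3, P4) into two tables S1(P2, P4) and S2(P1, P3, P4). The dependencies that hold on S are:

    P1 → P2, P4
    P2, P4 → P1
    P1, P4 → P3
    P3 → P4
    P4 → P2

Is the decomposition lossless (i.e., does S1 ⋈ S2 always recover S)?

Common attributes: S1 ∩ S2 = {P4}.
Closure of {P4}: P4 → P2 applies, adding P2; P2, P4 → P1 applies, adding P1; P1, P4 → P3 applies, adding P3. So (P4)⁺ = {P1, P2, P3, P4}.
This closure contains every attribute of S1, so S1 ∩ S2 → S1. The join is lossless.

Yes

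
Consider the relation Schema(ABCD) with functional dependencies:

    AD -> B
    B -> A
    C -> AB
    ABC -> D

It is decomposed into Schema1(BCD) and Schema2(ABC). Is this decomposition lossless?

Common attributes: Schema1 ∩ Schema2 = {BC}.
Closure of {BC}: B → A applies, adding A; ABC → D applies, adding D. So (BC)⁺ = {ABCD}.
This closure contains every attribute of Schema1, so Schema1 ∩ Schema2 → Schema1. The join is lossless.

Yes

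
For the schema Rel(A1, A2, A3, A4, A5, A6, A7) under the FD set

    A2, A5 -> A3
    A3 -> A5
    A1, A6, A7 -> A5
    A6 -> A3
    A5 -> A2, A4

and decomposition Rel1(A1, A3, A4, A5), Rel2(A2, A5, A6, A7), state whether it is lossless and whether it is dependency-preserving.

lossy but dependency-preserving

Lossless test: (A5)⁺ = {A2, A3, A4, A5}, which is a superkey of neither fragment — lossy.
Dependency preservation: A2, A5 → A3; A1, A6, A7 → A5; A6 → A3; A5 → A2, A4 are not contained in any single fragment, but the restricted closure of each left-hand side across the fragments still reaches the right-hand side; the remaining FDs each lie inside some fragment. All dependencies are preserved.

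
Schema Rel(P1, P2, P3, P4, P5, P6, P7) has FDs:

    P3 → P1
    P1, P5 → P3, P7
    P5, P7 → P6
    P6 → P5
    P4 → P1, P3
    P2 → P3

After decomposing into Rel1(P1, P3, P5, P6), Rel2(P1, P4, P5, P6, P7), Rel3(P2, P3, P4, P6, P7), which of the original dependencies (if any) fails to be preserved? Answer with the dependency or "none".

P3 → P1 lies within Rel1.
P1, P5 → P3, P7: restricted closure across fragments reaches P3, P7.
P5, P7 → P6 lies within Rel2.
P6 → P5 lies within Rel1.
P4 → P1, P3: restricted closure across fragments reaches P1, P3.
P2 → P3 lies within Rel3.
Every dependency is enforceable on the fragments, so the decomposition is dependency-preserving.

none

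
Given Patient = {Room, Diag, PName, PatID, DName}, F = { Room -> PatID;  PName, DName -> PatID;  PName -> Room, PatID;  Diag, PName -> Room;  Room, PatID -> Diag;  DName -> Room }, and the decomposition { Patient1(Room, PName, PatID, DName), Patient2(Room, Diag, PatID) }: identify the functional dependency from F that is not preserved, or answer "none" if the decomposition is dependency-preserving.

Room → PatID lies within Patient1.
PName, DName → PatID lies within Patient1.
PName → Room, PatID lies within Patient1.
Diag, PName → Room: restricted closure across fragments reaches Room.
Room, PatID → Diag lies within Patient2.
DName → Room lies within Patient1.
Every dependency is enforceable on the fragments, so the decomposition is dependency-preserving.

none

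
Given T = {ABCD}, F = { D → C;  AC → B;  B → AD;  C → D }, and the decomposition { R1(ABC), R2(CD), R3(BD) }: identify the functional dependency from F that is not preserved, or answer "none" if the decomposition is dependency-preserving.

D → C lies within R2.
AC → B lies within R1.
B → AD: restricted closure across fragments reaches AD.
C → D lies within R2.
Every dependency is enforceable on the fragments, so the decomposition is dependency-preserving.

none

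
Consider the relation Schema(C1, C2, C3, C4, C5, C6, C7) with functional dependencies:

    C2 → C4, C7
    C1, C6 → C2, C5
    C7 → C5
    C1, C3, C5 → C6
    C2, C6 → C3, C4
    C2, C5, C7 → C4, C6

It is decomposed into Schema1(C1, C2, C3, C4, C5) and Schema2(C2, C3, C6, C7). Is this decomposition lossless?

Yes

Common attributes: Schema1 ∩ Schema2 = {C2, C3}.
Closure of {C2, C3}: C2 → C4, C7 applies, adding C4, C7; C7 → C5 applies, adding C5; C2, C5, C7 → C4, C6 applies, adding C6. So (C2, C3)⁺ = {C2, C3, C4, C5, C6, C7}.
This closure contains every attribute of Schema2, so Schema1 ∩ Schema2 → Schema2. The join is lossless.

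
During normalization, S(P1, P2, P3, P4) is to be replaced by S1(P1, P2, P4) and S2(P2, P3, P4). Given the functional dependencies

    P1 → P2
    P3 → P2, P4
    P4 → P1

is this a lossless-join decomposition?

Common attributes: S1 ∩ S2 = {P2, P4}.
Closure of {P2, P4}: P4 → P1 applies, adding P1. So (P2, P4)⁺ = {P1, P2, P4}.
This closure contains every attribute of S1, so S1 ∩ S2 → S1. The join is lossless.

Yes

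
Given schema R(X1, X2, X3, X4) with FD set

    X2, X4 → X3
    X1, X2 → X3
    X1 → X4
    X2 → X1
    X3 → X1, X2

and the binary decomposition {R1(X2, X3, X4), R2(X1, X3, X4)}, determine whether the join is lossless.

Yes

Common attributes: R1 ∩ R2 = {X3, X4}.
Closure of {X3, X4}: X3 → X1, X2 applies, adding X1, X2. So (X3, X4)⁺ = {X1, X2, X3, X4}.
This closure contains every attribute of R1, so R1 ∩ R2 → R1. The join is lossless.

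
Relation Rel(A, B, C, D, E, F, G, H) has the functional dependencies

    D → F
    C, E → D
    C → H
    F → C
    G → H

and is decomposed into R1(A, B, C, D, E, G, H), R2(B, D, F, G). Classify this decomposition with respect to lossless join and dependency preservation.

Lossless test: (B, D, G)⁺ = {B, C, D, F, G, H}, which contains all of one fragment — lossless.
Dependency preservation: the restricted closure of {F} across the fragments never reaches {C}, so F → C cannot be enforced without a join — not preserved.

lossless but not dependency-preserving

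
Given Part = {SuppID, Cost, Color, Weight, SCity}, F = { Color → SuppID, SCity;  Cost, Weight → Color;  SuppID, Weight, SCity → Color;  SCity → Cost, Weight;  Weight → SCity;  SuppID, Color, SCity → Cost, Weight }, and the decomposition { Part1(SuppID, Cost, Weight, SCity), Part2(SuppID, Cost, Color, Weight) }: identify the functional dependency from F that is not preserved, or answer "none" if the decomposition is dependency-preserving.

Color → SuppID, SCity: restricted closure across fragments reaches SuppID, SCity.
Cost, Weight → Color lies within Part2.
SuppID, Weight, SCity → Color: restricted closure across fragments reaches Color.
SCity → Cost, Weight lies within Part1.
Weight → SCity lies within Part1.
SuppID, Color, SCity → Cost, Weight: restricted closure across fragments reaches Cost, Weight.
Every dependency is enforceable on the fragments, so the decomposition is dependency-preserving.

none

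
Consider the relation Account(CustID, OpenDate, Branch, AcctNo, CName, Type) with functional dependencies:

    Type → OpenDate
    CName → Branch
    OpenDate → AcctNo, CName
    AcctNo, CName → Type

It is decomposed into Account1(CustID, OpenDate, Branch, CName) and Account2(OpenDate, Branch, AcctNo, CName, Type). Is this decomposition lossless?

Common attributes: Account1 ∩ Account2 = {OpenDate, Branch, CName}.
Closure of {OpenDate, Branch, CName}: OpenDate → AcctNo, CName applies, adding AcctNo; AcctNo, CName → Type applies, adding Type. So (OpenDate, Branch, CName)⁺ = {OpenDate, Branch, AcctNo, CName, Type}.
This closure contains every attribute of Account2, so Account1 ∩ Account2 → Account2. The join is lossless.

Yes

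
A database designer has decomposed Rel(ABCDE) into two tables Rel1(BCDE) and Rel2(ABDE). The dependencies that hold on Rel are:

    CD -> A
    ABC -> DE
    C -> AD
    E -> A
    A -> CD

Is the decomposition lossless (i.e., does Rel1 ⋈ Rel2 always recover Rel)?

Common attributes: Rel1 ∩ Rel2 = {BDE}.
Closure of {BDE}: E → A applies, adding A; A → CD applies, adding C. So (BDE)⁺ = {ABCDE}.
This closure contains every attribute of Rel1, so Rel1 ∩ Rel2 → Rel1. The join is lossless.

Yes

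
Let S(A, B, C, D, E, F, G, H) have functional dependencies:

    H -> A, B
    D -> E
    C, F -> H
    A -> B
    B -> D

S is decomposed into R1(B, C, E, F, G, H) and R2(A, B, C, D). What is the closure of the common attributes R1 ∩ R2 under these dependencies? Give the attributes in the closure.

B, C, D, E

R1 ∩ R2 = {B, C}.
B → D applies, adding D
D → E applies, adding E
Closure: {B, C, D, E}.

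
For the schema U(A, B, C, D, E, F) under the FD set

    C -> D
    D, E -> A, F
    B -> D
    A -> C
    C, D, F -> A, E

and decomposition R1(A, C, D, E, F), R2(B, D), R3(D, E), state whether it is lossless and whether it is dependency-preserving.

lossy but dependency-preserving

Lossless test (chase): Rows 1 and 3 agree on D, E; apply D, E→A, F and equate their A, F entries. Rows 1 and 3 agree on A; apply A→C and equate their C entries. No row becomes fully distinguished — the join is lossy.
Dependency preservation: every FD's attributes lie within a single fragment, so each can be enforced locally — preserved.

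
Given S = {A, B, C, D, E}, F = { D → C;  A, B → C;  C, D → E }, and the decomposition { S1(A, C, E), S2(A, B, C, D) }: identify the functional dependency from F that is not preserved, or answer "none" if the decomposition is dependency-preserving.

C, D → E

Check C, D → E: no single fragment contains all of {C, D, E}, and the restricted closure of {C, D} across the fragments never reaches {E}.
D → C is preserved.
A, B → C is preserved.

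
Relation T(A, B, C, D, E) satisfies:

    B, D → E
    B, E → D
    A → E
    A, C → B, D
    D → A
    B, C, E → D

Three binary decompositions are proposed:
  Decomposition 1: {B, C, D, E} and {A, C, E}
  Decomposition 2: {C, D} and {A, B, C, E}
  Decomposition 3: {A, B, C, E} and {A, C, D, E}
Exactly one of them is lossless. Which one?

Decomposition 3

Decomposition 1: common = {C, E}, closure = {C, E} → lossy.
Decomposition 2: common = {C}, closure = {C} → lossy.
Decomposition 3: common = {A, C, E}, closure = {A, B, C, D, E} → lossless.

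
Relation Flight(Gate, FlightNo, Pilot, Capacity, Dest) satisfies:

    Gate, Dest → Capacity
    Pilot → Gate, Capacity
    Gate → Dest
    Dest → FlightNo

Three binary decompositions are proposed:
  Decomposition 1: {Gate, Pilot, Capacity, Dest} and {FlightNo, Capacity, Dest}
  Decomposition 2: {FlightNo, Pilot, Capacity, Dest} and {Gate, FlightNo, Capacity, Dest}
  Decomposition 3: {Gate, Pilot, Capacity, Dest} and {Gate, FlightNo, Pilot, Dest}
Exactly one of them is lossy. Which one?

Decomposition 2

Decomposition 1: common = {Capacity, Dest}, closure = {FlightNo, Capacity, Dest} → lossless.
Decomposition 2: common = {FlightNo, Capacity, Dest}, closure = {FlightNo, Capacity, Dest} → lossy.
Decomposition 3: common = {Gate, Pilot, Dest}, closure = {Gate, FlightNo, Pilot, Capacity, Dest} → lossless.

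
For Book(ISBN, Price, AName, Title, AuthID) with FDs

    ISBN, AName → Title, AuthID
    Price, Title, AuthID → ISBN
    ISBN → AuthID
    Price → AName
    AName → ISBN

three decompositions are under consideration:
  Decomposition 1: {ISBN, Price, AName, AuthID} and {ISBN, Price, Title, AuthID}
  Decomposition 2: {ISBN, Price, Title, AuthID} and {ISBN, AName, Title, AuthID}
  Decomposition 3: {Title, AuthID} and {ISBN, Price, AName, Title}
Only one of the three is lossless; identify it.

Decomposition 1

Decomposition 1: common = {ISBN, Price, AuthID}, closure = {ISBN, Price, AName, Title, AuthID} → lossless.
Decomposition 2: common = {ISBN, Title, AuthID}, closure = {ISBN, Title, AuthID} → lossy.
Decomposition 3: common = {Title}, closure = {Title} → lossy.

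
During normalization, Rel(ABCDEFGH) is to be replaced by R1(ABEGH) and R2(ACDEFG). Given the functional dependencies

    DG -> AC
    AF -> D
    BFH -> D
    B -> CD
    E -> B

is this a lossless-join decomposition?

Common attributes: R1 ∩ R2 = {AEG}.
Closure of {AEG}: E → B applies, adding B; B → CD applies, adding CD. So (AEG)⁺ = {ABCDEG}.
The closure contains neither all of R1 = {ABEGH} nor all of R2 = {ACDEFG}, so the common attributes are not a superkey of either fragment. The join is lossy.

No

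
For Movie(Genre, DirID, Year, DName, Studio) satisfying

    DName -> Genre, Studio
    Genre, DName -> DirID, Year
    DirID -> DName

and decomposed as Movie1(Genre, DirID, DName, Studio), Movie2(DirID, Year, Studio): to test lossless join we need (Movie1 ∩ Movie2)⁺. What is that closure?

Genre, DirID, Year, DName, Studio

Movie1 ∩ Movie2 = {DirID, Studio}.
DirID → DName applies, adding DName
DName → Genre, Studio applies, adding Genre
Genre, DName → DirID, Year applies, adding Year
Closure: {Genre, DirID, Year, DName, Studio}.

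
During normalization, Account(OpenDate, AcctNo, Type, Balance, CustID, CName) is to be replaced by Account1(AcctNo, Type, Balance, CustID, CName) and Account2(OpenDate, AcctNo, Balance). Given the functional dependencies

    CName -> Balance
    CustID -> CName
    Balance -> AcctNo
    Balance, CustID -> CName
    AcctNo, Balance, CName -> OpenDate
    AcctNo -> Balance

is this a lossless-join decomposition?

Common attributes: Account1 ∩ Account2 = {AcctNo, Balance}.
No dependency enlarges {AcctNo, Balance}, so (AcctNo, Balance)⁺ = {AcctNo, Balance}.
The closure contains neither all of Account1 = {AcctNo, Type, Balance, CustID, CName} nor all of Account2 = {OpenDate, AcctNo, Balance}, so the common attributes are not a superkey of either fragment. The join is lossy.

No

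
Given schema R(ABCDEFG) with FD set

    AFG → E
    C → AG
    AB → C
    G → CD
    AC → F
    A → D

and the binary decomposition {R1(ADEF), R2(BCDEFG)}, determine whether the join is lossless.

No

Common attributes: R1 ∩ R2 = {DEF}.
No dependency enlarges {DEF}, so (DEF)⁺ = {DEF}.
The closure contains neither all of R1 = {ADEF} nor all of R2 = {BCDEFG}, so the common attributes are not a superkey of either fragment. The join is lossy.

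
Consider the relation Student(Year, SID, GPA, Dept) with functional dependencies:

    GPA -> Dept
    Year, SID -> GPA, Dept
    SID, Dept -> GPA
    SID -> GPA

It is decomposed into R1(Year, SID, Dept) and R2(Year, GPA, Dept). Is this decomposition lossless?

No

Common attributes: R1 ∩ R2 = {Year, Dept}.
No dependency enlarges {Year, Dept}, so (Year, Dept)⁺ = {Year, Dept}.
The closure contains neither all of R1 = {Year, SID, Dept} nor all of R2 = {Year, GPA, Dept}, so the common attributes are not a superkey of either fragment. The join is lossy.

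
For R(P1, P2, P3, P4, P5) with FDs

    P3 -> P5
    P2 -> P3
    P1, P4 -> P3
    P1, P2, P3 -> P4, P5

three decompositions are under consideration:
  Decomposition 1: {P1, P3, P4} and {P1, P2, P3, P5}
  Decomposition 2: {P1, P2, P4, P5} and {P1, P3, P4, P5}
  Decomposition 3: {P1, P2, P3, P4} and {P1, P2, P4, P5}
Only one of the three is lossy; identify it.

Decomposition 1: common = {P1, P3}, closure = {P1, P3, P5} → lossy.
Decomposition 2: common = {P1, P4, P5}, closure = {P1, P3, P4, P5} → lossless.
Decomposition 3: common = {P1, P2, P4}, closure = {P1, P2, P3, P4, P5} → lossless.

Decomposition 1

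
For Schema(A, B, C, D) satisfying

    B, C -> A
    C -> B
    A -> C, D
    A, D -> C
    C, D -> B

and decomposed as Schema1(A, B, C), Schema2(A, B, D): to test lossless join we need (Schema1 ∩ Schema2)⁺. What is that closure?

A, B, C, D

Schema1 ∩ Schema2 = {A, B}.
A → C, D applies, adding C, D
Closure: {A, B, C, D}.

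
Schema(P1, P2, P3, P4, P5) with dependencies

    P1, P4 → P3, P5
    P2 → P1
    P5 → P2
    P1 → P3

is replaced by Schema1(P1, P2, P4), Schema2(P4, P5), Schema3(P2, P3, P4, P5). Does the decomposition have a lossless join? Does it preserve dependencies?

Lossless test (chase): Rows 1 and 3 agree on P2; apply P2→P1 and equate their P1 entries. Rows 2 and 3 agree on P5; apply P5→P2 and equate their P2 entries. Rows 1 and 3 agree on P1; apply P1→P3 and equate their P3 entries. Rows 1 and 3 agree on P1, P4; apply P1, P4→P3, P5 and equate their P3, P5 entries. Rows 1 and 2 agree on P2; apply P2→P1 and equate their P1 entries. Rows 1 and 2 agree on P1; apply P1→P3 and equate their P3 entries. Row 1 is now all distinguished symbols — the join is lossless.
Dependency preservation: the restricted closure of {P1} across the fragments never reaches {P3}, so P1 → P3 cannot be enforced without a join — not preserved.

lossless but not dependency-preserving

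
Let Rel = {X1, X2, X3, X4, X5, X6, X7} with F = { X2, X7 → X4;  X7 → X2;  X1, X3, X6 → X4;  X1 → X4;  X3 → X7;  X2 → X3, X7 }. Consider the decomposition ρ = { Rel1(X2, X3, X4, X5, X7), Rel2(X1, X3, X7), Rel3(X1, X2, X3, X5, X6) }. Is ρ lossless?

Chase test. Columns are X1, X2, X3, X4, X5, X6, X7; row i has aⱼ where attribute j ∈ Reli, else bᵢⱼ.
Initial tableau (one row per fragment):
  row 1: b11 a2 a3 a4 a5 b16 a7
  row 2: a1 b22 a3 b24 b25 b26 a7
  row 3: a1 a2 a3 b34 a5 a6 b37
Rows 1 and 2 agree on X7; apply X7→X2 and equate their X2 entries.
Rows 2 and 3 agree on X1; apply X1→X4 and equate their X4 entries.
Rows 1 and 3 agree on X3; apply X3→X7 and equate their X7 entries.
Rows 1 and 2 agree on X2, X7; apply X2, X7→X4 and equate their X4 entries.
Row 3 is now all distinguished symbols — the join is lossless.

Yes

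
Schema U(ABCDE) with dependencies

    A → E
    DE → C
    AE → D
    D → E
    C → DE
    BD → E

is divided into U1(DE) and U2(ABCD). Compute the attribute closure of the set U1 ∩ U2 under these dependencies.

U1 ∩ U2 = {D}.
D → E applies, adding E
DE → C applies, adding C
Closure: {CDE}.

CDE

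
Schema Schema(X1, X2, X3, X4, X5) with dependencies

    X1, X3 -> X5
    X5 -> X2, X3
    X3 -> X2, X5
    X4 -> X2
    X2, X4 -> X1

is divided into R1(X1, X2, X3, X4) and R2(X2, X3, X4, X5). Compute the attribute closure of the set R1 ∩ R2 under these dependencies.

X1, X2, X3, X4, X5

R1 ∩ R2 = {X2, X3, X4}.
X3 → X2, X5 applies, adding X5
X2, X4 → X1 applies, adding X1
Closure: {X1, X2, X3, X4, X5}.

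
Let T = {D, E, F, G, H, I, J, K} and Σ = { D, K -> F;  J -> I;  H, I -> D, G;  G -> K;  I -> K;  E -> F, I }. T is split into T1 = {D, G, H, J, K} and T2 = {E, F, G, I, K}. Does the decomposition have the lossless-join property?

Common attributes: T1 ∩ T2 = {G, K}.
No dependency enlarges {G, K}, so (G, K)⁺ = {G, K}.
The closure contains neither all of T1 = {D, G, H, J, K} nor all of T2 = {E, F, G, I, K}, so the common attributes are not a superkey of either fragment. The join is lossy.

No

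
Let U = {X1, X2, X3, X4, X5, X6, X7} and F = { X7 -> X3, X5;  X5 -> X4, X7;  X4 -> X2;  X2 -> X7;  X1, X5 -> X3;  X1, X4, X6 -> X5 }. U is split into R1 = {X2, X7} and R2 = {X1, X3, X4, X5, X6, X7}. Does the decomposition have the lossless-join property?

Common attributes: R1 ∩ R2 = {X7}.
Closure of {X7}: X7 → X3, X5 applies, adding X3, X5; X5 → X4, X7 applies, adding X4; X4 → X2 applies, adding X2. So (X7)⁺ = {X2, X3, X4, X5, X7}.
This closure contains every attribute of R1, so R1 ∩ R2 → R1. The join is lossless.

Yes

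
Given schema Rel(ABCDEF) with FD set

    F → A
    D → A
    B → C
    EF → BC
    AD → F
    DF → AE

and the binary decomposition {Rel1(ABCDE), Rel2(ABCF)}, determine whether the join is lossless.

No

Common attributes: Rel1 ∩ Rel2 = {ABC}.
No dependency enlarges {ABC}, so (ABC)⁺ = {ABC}.
The closure contains neither all of Rel1 = {ABCDE} nor all of Rel2 = {ABCF}, so the common attributes are not a superkey of either fragment. The join is lossy.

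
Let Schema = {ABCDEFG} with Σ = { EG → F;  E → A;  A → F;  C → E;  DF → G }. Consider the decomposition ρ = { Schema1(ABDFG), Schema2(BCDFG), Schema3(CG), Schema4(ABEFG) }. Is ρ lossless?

Chase test. Columns are ABCDEFG; row i has aⱼ where attribute j ∈ Schemai, else bᵢⱼ.
Initial tableau (one row per fragment):
  row 1: a1 a2 b13 a4 b15 a6 a7
  row 2: b21 a2 a3 a4 b25 a6 a7
  row 3: b31 b32 a3 b34 b35 b36 a7
  row 4: a1 a2 b43 b44 a5 a6 a7
Rows 2 and 3 agree on C; apply C→E and equate their E entries.
Rows 2 and 3 agree on EG; apply EG→F and equate their F entries.
Rows 2 and 3 agree on E; apply E→A and equate their A entries.
No row becomes fully distinguished — the join is lossy.

No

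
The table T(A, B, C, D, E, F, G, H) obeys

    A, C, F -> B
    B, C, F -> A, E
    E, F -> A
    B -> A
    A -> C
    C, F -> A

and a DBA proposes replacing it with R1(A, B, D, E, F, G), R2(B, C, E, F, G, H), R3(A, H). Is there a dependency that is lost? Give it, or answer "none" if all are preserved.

Check A → C: no single fragment contains all of {A, C}, and the restricted closure of {A} across the fragments never reaches {C}.
A, C, F → B is preserved.
B, C, F → A, E is preserved.
E, F → A is preserved.
B → A is preserved.
C, F → A is preserved.

A -> C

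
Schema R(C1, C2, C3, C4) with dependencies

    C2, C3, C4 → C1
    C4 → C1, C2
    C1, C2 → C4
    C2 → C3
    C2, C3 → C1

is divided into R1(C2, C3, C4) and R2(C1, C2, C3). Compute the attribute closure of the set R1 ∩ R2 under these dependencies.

R1 ∩ R2 = {C2, C3}.
C2, C3 → C1 applies, adding C1
C1, C2 → C4 applies, adding C4
Closure: {C1, C2, C3, C4}.

C1, C2, C3, C4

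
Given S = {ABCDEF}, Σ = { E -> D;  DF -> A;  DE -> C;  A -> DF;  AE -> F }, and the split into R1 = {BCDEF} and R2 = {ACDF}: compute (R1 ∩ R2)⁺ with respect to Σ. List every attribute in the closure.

R1 ∩ R2 = {CDF}.
DF → A applies, adding A
Closure: {ACDF}.

ACDF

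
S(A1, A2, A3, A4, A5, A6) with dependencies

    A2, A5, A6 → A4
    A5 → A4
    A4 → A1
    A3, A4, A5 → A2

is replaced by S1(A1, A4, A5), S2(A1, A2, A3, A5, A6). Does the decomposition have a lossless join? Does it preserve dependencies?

lossless and dependency-preserving

Lossless test: (A1, A5)⁺ = {A1, A4, A5}, which contains all of one fragment — lossless.
Dependency preservation: A2, A5, A6 → A4; A3, A4, A5 → A2 are not contained in any single fragment, but the restricted closure of each left-hand side across the fragments still reaches the right-hand side; the remaining FDs each lie inside some fragment. All dependencies are preserved.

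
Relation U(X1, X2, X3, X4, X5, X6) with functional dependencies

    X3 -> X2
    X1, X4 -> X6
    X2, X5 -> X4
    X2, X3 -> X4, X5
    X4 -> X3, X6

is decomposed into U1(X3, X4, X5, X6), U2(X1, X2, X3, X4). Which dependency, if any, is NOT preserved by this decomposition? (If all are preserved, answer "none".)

X2, X5 -> X4

Check X2, X5 → X4: no single fragment contains all of {X2, X4, X5}, and the restricted closure of {X2, X5} across the fragments never reaches {X4}.
X3 → X2 is preserved.
X1, X4 → X6 is preserved.
X2, X3 → X4, X5 is preserved.
X4 → X3, X6 is preserved.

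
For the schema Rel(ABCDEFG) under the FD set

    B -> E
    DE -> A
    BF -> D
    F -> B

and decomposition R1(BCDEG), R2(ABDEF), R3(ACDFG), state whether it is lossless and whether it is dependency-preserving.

Lossless test (chase): Rows 1 and 2 agree on DE; apply DE→A and equate their A entries. Rows 2 and 3 agree on F; apply F→B and equate their B entries. Rows 1 and 3 agree on B; apply B→E and equate their E entries. Row 3 is now all distinguished symbols — the join is lossless.
Dependency preservation: every FD's attributes lie within a single fragment, so each can be enforced locally — preserved.

lossless and dependency-preserving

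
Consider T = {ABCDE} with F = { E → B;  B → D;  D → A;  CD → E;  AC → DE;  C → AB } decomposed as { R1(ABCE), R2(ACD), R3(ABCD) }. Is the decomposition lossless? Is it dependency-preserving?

Lossless test (chase): Rows 1 and 3 agree on B; apply B→D and equate their D entries. Rows 1 and 2 agree on CD; apply CD→E and equate their E entries. Rows 1 and 3 agree on CD; apply CD→E and equate their E entries. Rows 1 and 2 agree on C; apply C→AB and equate their AB entries. Row 1 is now all distinguished symbols — the join is lossless.
Dependency preservation: CD → E; AC → DE are not contained in any single fragment, but the restricted closure of each left-hand side across the fragments still reaches the right-hand side; the remaining FDs each lie inside some fragment. All dependencies are preserved.

lossless and dependency-preserving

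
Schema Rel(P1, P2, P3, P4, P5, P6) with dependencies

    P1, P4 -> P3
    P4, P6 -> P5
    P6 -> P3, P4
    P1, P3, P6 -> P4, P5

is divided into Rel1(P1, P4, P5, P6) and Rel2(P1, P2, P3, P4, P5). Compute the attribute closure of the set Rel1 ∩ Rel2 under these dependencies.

Rel1 ∩ Rel2 = {P1, P4, P5}.
P1, P4 → P3 applies, adding P3
Closure: {P1, P3, P4, P5}.

P1, P3, P4, P5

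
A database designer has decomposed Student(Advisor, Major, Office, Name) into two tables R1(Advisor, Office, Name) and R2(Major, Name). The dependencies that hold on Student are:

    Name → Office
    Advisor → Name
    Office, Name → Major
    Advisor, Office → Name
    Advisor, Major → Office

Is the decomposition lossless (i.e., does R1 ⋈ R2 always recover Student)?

Yes

Common attributes: R1 ∩ R2 = {Name}.
Closure of {Name}: Name → Office applies, adding Office; Office, Name → Major applies, adding Major. So (Name)⁺ = {Major, Office, Name}.
This closure contains every attribute of R2, so R1 ∩ R2 → R2. The join is lossless.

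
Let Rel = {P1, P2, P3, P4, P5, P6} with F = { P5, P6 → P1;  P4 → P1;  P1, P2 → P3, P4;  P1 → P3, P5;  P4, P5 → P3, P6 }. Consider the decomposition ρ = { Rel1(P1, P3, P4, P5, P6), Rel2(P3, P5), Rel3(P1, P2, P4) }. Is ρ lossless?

Chase test. Columns are P1, P2, P3, P4, P5, P6; row i has aⱼ where attribute j ∈ Reli, else bᵢⱼ.
Initial tableau (one row per fragment):
  row 1: a1 b12 a3 a4 a5 a6
  row 2: b21 b22 a3 b24 a5 b26
  row 3: a1 a2 b33 a4 b35 b36
Rows 1 and 3 agree on P1; apply P1→P3, P5 and equate their P3, P5 entries.
Rows 1 and 3 agree on P4, P5; apply P4, P5→P3, P6 and equate their P3, P6 entries.
Row 3 is now all distinguished symbols — the join is lossless.

Yes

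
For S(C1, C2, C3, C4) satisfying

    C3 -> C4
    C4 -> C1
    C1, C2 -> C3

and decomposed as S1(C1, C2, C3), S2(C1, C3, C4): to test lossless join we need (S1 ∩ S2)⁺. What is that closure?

C1, C3, C4

S1 ∩ S2 = {C1, C3}.
C3 → C4 applies, adding C4
Closure: {C1, C3, C4}.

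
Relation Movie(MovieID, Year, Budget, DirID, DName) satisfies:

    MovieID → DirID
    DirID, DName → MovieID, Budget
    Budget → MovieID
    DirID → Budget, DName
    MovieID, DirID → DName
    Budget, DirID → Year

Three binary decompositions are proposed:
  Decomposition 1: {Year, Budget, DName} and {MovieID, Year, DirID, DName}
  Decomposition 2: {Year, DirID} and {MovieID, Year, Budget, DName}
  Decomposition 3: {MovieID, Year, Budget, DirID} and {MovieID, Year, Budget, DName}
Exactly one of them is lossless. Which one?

Decomposition 1: common = {Year, DName}, closure = {Year, DName} → lossy.
Decomposition 2: common = {Year}, closure = {Year} → lossy.
Decomposition 3: common = {MovieID, Year, Budget}, closure = {MovieID, Year, Budget, DirID, DName} → lossless.

Decomposition 3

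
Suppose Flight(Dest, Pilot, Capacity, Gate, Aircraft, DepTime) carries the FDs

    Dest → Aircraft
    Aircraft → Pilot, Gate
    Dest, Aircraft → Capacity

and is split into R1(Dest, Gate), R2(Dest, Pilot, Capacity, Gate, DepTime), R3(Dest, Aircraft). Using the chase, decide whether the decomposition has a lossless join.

Yes

Chase test. Columns are Dest, Pilot, Capacity, Gate, Aircraft, DepTime; row i has aⱼ where attribute j ∈ Ri, else bᵢⱼ.
Initial tableau (one row per fragment):
  row 1: a1 b12 b13 a4 b15 b16
  row 2: a1 a2 a3 a4 b25 a6
  row 3: a1 b32 b33 b34 a5 b36
Rows 1 and 2 agree on Dest; apply Dest→Aircraft and equate their Aircraft entries.
Rows 1 and 3 agree on Dest; apply Dest→Aircraft and equate their Aircraft entries.
Rows 1 and 2 agree on Aircraft; apply Aircraft→Pilot, Gate and equate their Pilot, Gate entries.
Rows 1 and 3 agree on Aircraft; apply Aircraft→Pilot, Gate and equate their Pilot, Gate entries.
Rows 1 and 2 agree on Dest, Aircraft; apply Dest, Aircraft→Capacity and equate their Capacity entries.
Rows 1 and 3 agree on Dest, Aircraft; apply Dest, Aircraft→Capacity and equate their Capacity entries.
Row 2 is now all distinguished symbols — the join is lossless.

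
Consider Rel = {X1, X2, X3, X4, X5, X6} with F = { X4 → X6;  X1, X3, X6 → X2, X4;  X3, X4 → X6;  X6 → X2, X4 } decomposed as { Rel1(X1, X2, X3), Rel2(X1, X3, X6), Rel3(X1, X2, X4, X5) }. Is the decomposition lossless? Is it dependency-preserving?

lossy and not dependency-preserving

Lossless test (chase): applying each FD to every pair of rows produces no changes in the tableau, so no row becomes fully distinguished — the join is lossy.
Dependency preservation: the restricted closure of {X4} across the fragments never reaches {X6}, so X4 → X6 cannot be enforced without a join — not preserved.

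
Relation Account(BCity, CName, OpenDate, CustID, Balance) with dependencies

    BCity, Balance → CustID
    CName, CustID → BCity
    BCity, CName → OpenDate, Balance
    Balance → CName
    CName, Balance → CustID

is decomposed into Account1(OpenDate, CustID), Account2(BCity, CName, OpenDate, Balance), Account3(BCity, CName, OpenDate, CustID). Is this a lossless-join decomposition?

Yes

Chase test. Columns are BCity, CName, OpenDate, CustID, Balance; row i has aⱼ where attribute j ∈ Accounti, else bᵢⱼ.
Initial tableau (one row per fragment):
  row 1: b11 b12 a3 a4 b15
  row 2: a1 a2 a3 b24 a5
  row 3: a1 a2 a3 a4 b35
Rows 2 and 3 agree on BCity, CName; apply BCity, CName→OpenDate, Balance and equate their OpenDate, Balance entries.
Rows 2 and 3 agree on CName, Balance; apply CName, Balance→CustID and equate their CustID entries.
Row 2 is now all distinguished symbols — the join is lossless.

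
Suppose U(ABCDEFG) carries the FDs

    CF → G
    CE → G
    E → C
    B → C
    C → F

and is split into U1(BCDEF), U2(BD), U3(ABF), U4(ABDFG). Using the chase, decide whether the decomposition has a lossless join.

No

Chase test. Columns are ABCDEFG; row i has aⱼ where attribute j ∈ Ui, else bᵢⱼ.
Initial tableau (one row per fragment):
  row 1: b11 a2 a3 a4 a5 a6 b17
  row 2: b21 a2 b23 a4 b25 b26 b27
  row 3: a1 a2 b33 b34 b35 a6 b37
  row 4: a1 a2 b43 a4 b45 a6 a7
Rows 1 and 2 agree on B; apply B→C and equate their C entries.
Rows 1 and 3 agree on B; apply B→C and equate their C entries.
Rows 1 and 4 agree on B; apply B→C and equate their C entries.
Rows 1 and 2 agree on C; apply C→F and equate their F entries.
Rows 1 and 2 agree on CF; apply CF→G and equate their G entries.
Rows 1 and 3 agree on CF; apply CF→G and equate their G entries.
Rows 1 and 4 agree on CF; apply CF→G and equate their G entries.
No row becomes fully distinguished — the join is lossy.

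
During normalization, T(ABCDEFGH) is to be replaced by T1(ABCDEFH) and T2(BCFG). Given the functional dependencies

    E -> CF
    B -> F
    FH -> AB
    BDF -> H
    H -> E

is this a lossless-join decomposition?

No

Common attributes: T1 ∩ T2 = {BCF}.
No dependency enlarges {BCF}, so (BCF)⁺ = {BCF}.
The closure contains neither all of T1 = {ABCDEFH} nor all of T2 = {BCFG}, so the common attributes are not a superkey of either fragment. The join is lossy.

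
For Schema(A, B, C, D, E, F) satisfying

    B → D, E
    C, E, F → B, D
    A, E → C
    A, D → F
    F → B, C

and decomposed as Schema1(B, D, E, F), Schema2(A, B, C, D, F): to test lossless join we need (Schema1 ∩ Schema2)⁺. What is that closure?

B, C, D, E, F

Schema1 ∩ Schema2 = {B, D, F}.
B → D, E applies, adding E
F → B, C applies, adding C
Closure: {B, C, D, E, F}.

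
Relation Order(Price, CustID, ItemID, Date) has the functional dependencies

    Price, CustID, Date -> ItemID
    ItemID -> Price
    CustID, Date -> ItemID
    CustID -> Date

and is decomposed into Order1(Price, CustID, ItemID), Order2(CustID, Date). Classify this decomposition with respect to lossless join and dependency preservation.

lossless and dependency-preserving

Lossless test: (CustID)⁺ = {Price, CustID, ItemID, Date}, which contains all of one fragment — lossless.
Dependency preservation: Price, CustID, Date → ItemID; CustID, Date → ItemID are not contained in any single fragment, but the restricted closure of each left-hand side across the fragments still reaches the right-hand side; the remaining FDs each lie inside some fragment. All dependencies are preserved.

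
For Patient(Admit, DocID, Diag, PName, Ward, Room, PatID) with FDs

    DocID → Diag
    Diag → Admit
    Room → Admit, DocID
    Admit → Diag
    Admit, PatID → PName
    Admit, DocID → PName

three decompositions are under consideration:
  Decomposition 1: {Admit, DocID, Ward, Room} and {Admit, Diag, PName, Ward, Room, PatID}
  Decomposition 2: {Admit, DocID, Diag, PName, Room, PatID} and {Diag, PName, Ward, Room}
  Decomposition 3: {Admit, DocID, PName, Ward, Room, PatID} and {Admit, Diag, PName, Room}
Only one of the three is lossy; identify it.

Decomposition 1: common = {Admit, Ward, Room}, closure = {Admit, DocID, Diag, PName, Ward, Room} → lossless.
Decomposition 2: common = {Diag, PName, Room}, closure = {Admit, DocID, Diag, PName, Room} → lossy.
Decomposition 3: common = {Admit, PName, Room}, closure = {Admit, DocID, Diag, PName, Room} → lossless.

Decomposition 2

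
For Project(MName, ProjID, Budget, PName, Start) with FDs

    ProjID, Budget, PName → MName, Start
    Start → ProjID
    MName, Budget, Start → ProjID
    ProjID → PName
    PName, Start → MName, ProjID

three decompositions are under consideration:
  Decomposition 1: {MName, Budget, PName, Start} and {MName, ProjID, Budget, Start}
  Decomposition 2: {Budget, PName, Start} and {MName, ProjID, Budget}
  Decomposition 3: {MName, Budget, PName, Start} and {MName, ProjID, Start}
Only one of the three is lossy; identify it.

Decomposition 1: common = {MName, Budget, Start}, closure = {MName, ProjID, Budget, PName, Start} → lossless.
Decomposition 2: common = {Budget}, closure = {Budget} → lossy.
Decomposition 3: common = {MName, Start}, closure = {MName, ProjID, PName, Start} → lossless.

Decomposition 2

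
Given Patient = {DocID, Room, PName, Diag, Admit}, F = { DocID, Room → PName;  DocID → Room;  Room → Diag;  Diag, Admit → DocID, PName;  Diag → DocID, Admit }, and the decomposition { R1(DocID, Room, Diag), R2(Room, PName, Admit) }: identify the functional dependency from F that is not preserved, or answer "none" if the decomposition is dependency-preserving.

DocID, Room → PName: restricted closure across fragments reaches PName.
DocID → Room lies within R1.
Room → Diag lies within R1.
Diag, Admit → DocID, PName: restricted closure across fragments reaches DocID, PName.
Diag → DocID, Admit: restricted closure across fragments reaches DocID, Admit.
Every dependency is enforceable on the fragments, so the decomposition is dependency-preserving.

none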